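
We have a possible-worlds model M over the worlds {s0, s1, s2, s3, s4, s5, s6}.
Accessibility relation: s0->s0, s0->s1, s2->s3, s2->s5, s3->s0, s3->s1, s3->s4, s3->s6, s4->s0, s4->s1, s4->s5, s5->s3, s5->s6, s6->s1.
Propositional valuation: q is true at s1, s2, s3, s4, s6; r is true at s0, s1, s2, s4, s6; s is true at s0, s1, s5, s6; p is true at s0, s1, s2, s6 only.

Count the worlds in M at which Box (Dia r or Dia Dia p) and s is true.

2

Recall that Box ψ holds at a world iff ψ holds at every accessible world, and Dia ψ holds iff ψ holds at some accessible world.
Let φ = Box (Dia r or Dia Dia p) and s. Evaluate φ at each world:
  s0 (successors {s0, s1}): φ is false.
  s1 (successors ∅): φ is true.
  s2 (successors {s3, s5}): φ is false.
  s3 (successors {s0, s1, s4, s6}): φ is false.
  s4 (successors {s0, s1, s5}): φ is false.
  s5 (successors {s3, s6}): φ is true.
  s6 (successors {s1}): φ is false.
For instance, at s3:
  At s3: Box (Dia r or Dia Dia p) is false, s is false, so Box (Dia r or Dia Dia p) and s is false.
    At s3: Box (Dia r or Dia Dia p) requires Dia r or Dia Dia p at every successor {s0, s1, s4, s6}.
      Dia r or Dia Dia p fails at s1, so Box (Dia r or Dia Dia p) is false at s3.
Satisfying worlds: {s1, s5}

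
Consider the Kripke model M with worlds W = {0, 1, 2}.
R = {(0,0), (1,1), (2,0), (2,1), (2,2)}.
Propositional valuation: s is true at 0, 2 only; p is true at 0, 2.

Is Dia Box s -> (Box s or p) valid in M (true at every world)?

Let φ = Dia Box s -> (Box s or p). Evaluate φ at each world:
  0 (successors {0}): φ is true.
  1 (successors {1}): φ is true.
  2 (successors {0, 1, 2}): φ is true.
For instance, at 1:
  At 1: Dia Box s is false, Box s or p is false, so Dia Box s -> (Box s or p) is true.
    At 1: Dia Box s requires Box s at some successor in {1}.
      At 1: Box s is false.
    So Dia Box s is false at 1.
    At 1: Box s is false, p is false, so Box s or p is false.
      At 1: Box s requires s at every successor {1}.
        s fails at 1, so Box s is false at 1.

Yes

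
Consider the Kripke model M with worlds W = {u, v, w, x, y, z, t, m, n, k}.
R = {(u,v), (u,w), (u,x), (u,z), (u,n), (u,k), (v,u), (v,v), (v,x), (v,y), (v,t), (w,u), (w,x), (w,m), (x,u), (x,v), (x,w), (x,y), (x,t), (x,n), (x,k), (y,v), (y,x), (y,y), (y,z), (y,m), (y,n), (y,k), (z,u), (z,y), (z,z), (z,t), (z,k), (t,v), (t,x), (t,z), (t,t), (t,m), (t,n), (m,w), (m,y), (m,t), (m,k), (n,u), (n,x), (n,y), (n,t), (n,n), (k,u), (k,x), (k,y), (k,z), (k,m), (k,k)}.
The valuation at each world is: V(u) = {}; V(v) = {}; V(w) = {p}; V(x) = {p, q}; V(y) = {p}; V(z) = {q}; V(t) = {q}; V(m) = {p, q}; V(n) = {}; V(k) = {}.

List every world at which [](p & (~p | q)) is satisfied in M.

Recall that []ψ holds at a world iff ψ holds at every accessible world, and <>ψ holds iff ψ holds at some accessible world.
Let φ = [](p & (~p | q)). Evaluate φ at each world:
  u (successors {v, w, x, z, n, k}): φ is false.
  v (successors {u, v, x, y, t}): φ is false.
  w (successors {u, x, m}): φ is false.
  x (successors {u, v, w, y, t, n, k}): φ is false.
  y (successors {v, x, y, z, m, n, k}): φ is false.
  z (successors {u, y, z, t, k}): φ is false.
  t (successors {v, x, z, t, m, n}): φ is false.
  m (successors {w, y, t, k}): φ is false.
  n (successors {u, x, y, t, n}): φ is false.
  k (successors {u, x, y, z, m, k}): φ is false.
For instance, at z:
  At z: [](p & (~p | q)) requires p & (~p | q) at every successor {u, y, z, t, k}.
    p & (~p | q) fails at u, so [](p & (~p | q)) is false at z.
Satisfying worlds: none.

none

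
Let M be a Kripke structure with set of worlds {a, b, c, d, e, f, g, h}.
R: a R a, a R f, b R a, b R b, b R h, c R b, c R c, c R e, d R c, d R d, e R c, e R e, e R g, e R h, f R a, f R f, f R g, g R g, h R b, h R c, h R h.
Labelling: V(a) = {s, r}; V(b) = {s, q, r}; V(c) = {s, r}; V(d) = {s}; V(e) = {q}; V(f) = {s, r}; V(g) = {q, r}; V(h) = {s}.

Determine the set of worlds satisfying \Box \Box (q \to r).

a, b, f, g

Let φ = \Box \Box (q \to r). Evaluate φ at each world:
  a (successors {a, f}): φ is true.
  b (successors {a, b, h}): φ is true.
  c (successors {b, c, e}): φ is false.
  d (successors {c, d}): φ is false.
  e (successors {c, e, g, h}): φ is false.
  f (successors {a, f, g}): φ is true.
  g (successors {g}): φ is true.
  h (successors {b, c, h}): φ is false.
For instance, at e:
  At e: \Box \Box (q \to r) requires \Box (q \to r) at every successor {c, e, g, h}.
    \Box (q \to r) fails at c, so \Box \Box (q \to r) is false at e.
      At c: \Box (q \to r) requires q \to r at every successor {b, c, e}.
        q \to r fails at e, so \Box (q \to r) is false at c.
Satisfying worlds: {a, b, f, g}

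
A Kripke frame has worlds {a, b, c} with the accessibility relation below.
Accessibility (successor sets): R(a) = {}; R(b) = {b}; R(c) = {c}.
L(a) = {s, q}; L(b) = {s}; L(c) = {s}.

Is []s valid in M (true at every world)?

Recall that []ψ holds at a world iff ψ holds at every accessible world, and <>ψ holds iff ψ holds at some accessible world.
Let φ = []s. Evaluate φ at each world:
  a (successors ∅): φ is true.
  b (successors {b}): φ is true.
  c (successors {c}): φ is true.
For instance, at c:
  At c: []s requires s at every successor {c}.
    At c: s is true.
  So []s is true at c.

Yes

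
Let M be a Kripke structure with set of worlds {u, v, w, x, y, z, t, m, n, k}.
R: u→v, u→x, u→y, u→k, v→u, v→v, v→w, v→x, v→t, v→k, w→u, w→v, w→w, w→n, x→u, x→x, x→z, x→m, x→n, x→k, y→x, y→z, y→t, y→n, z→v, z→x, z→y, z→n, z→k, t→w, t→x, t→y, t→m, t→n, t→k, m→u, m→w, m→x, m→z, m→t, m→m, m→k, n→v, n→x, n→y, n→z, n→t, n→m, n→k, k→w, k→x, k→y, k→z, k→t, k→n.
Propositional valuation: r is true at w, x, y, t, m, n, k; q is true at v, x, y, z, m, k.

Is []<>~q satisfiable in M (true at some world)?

Yes

Let φ = []<>~q. Evaluate φ at each world:
  u (successors {v, x, y, k}): φ is true.
  v (successors {u, v, w, x, t, k}): φ is false.
  w (successors {u, v, w, n}): φ is false.
  x (successors {u, x, z, m, n, k}): φ is false.
  y (successors {x, z, t, n}): φ is true.
  z (successors {v, x, y, n, k}): φ is true.
  t (successors {w, x, y, m, n, k}): φ is true.
  m (successors {u, w, x, z, t, m, k}): φ is false.
  n (successors {v, x, y, z, t, m, k}): φ is true.
  k (successors {w, x, y, z, t, n}): φ is true.
Detail at u (witness):
  At u: []<>~q requires <>~q at every successor {v, x, y, k}.
    At v: <>~q is true.
    At x: <>~q is true.
    At y: <>~q is true.
    At k: <>~q is true.
  So []<>~q is true at u.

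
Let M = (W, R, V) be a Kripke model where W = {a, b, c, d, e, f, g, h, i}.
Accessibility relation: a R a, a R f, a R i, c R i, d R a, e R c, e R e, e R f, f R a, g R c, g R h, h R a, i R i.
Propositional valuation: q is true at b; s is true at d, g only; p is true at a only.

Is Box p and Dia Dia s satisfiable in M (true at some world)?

Let φ = Box p and Dia Dia s. Evaluate φ at each world:
  a (successors {a, f, i}): φ is false.
  b (successors ∅): φ is false.
  c (successors {i}): φ is false.
  d (successors {a}): φ is false.
  e (successors {c, e, f}): φ is false.
  f (successors {a}): φ is false.
  g (successors {c, h}): φ is false.
  h (successors {a}): φ is false.
  i (successors {i}): φ is false.
For instance, at i:
  At i: Box p is false, Dia Dia s is false, so Box p and Dia Dia s is false.
    At i: Box p requires p at every successor {i}.
      p fails at i, so Box p is false at i.
    At i: Dia Dia s requires Dia s at some successor in {i}.
      At i: Dia s is false.
    So Dia Dia s is false at i.

No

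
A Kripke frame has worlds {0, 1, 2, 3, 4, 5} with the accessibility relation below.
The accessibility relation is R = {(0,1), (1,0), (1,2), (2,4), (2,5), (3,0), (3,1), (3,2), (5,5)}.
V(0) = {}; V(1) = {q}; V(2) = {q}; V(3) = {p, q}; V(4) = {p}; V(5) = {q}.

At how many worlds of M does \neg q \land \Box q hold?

2

Let φ = \neg q \land \Box q. Evaluate φ at each world:
  0 (successors {1}): φ is true.
  1 (successors {0, 2}): φ is false.
  2 (successors {4, 5}): φ is false.
  3 (successors {0, 1, 2}): φ is false.
  4 (successors ∅): φ is true.
  5 (successors {5}): φ is false.
For instance, at 1:
  At 1: \neg q is false, \Box q is false, so \neg q \land \Box q is false.
    At 1: \Box q requires q at every successor {0, 2}.
      q fails at 0, so \Box q is false at 1.
Satisfying worlds: {0, 4}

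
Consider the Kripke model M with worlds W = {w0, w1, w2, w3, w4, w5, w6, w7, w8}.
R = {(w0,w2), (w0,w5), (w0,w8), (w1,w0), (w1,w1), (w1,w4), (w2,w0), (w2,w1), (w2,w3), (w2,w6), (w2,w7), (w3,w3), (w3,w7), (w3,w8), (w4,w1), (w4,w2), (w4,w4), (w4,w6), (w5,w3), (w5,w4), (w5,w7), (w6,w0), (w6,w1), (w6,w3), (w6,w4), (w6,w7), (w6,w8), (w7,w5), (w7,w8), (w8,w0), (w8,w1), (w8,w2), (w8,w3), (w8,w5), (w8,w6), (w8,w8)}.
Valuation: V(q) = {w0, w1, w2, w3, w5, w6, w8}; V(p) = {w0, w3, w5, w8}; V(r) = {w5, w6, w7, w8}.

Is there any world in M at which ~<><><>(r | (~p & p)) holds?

No

Let φ = ~<><><>(r | (~p & p)). Evaluate φ at each world:
  w0 (successors {w2, w5, w8}): φ is false.
  w1 (successors {w0, w1, w4}): φ is false.
  w2 (successors {w0, w1, w3, w6, w7}): φ is false.
  w3 (successors {w3, w7, w8}): φ is false.
  w4 (successors {w1, w2, w4, w6}): φ is false.
  w5 (successors {w3, w4, w7}): φ is false.
  w6 (successors {w0, w1, w3, w4, w7, w8}): φ is false.
  w7 (successors {w5, w8}): φ is false.
  w8 (successors {w0, w1, w2, w3, w5, w6, w8}): φ is false.
For instance, at w0:
  At w0: <><><>(r | (~p & p)) is true, so ~<><><>(r | (~p & p)) is false.
    At w0: <><><>(r | (~p & p)) requires <><>(r | (~p & p)) at some successor in {w2, w5, w8}.
      <><>(r | (~p & p)) holds at w2, so <><><>(r | (~p & p)) is true at w0.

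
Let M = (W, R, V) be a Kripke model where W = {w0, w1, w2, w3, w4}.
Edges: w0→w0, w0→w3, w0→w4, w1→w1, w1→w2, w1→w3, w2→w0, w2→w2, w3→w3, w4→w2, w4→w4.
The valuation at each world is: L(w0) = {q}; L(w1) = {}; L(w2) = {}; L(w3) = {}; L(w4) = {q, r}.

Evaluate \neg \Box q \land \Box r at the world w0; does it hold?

Recall that \Box ψ holds at a world iff ψ holds at every accessible world, and \Diamond ψ holds iff ψ holds at some accessible world.
At w0: \neg \Box q is true, \Box r is false, so \neg \Box q \land \Box r is false.
  At w0: \Box q is false, so \neg \Box q is true.
    At w0: \Box q requires q at every successor {w0, w3, w4}.
      q fails at w3, so \Box q is false at w0.
  At w0: \Box r requires r at every successor {w0, w3, w4}.
    r fails at w0, so \Box r is false at w0.

No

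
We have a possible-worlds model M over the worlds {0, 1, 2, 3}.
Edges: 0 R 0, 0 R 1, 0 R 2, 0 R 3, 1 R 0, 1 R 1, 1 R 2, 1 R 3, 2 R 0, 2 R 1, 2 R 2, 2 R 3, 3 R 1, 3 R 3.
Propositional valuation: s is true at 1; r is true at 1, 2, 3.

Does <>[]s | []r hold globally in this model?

Let φ = <>[]s | []r. Evaluate φ at each world:
  0 (successors {0, 1, 2, 3}): φ is false.
  1 (successors {0, 1, 2, 3}): φ is false.
  2 (successors {0, 1, 2, 3}): φ is false.
  3 (successors {1, 3}): φ is true.
Detail at 0 (counterexample):
  At 0: <>[]s is false, []r is false, so <>[]s | []r is false.
    At 0: <>[]s requires []s at some successor in {0, 1, 2, 3}.
      At 0: []s is false.
      At 1: []s is false.
      At 2: []s is false.
      At 3: []s is false.
    So <>[]s is false at 0.
    At 0: []r requires r at every successor {0, 1, 2, 3}.
      r fails at 0, so []r is false at 0.

No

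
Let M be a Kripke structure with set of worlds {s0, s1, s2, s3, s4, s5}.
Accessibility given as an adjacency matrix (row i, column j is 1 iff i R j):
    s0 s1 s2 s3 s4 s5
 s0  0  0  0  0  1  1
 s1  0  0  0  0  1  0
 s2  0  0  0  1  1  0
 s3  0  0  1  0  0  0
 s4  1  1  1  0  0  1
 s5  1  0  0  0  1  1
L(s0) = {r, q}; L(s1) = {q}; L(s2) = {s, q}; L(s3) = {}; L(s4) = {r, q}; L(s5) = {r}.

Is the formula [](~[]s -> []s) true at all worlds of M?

No

Let φ = [](~[]s -> []s). Evaluate φ at each world:
  s0 (successors {s4, s5}): φ is false.
  s1 (successors {s4}): φ is false.
  s2 (successors {s3, s4}): φ is false.
  s3 (successors {s2}): φ is false.
  s4 (successors {s0, s1, s2, s5}): φ is false.
  s5 (successors {s0, s4, s5}): φ is false.
Detail at s0 (counterexample):
  At s0: [](~[]s -> []s) requires ~[]s -> []s at every successor {s4, s5}.
    ~[]s -> []s fails at s4, so [](~[]s -> []s) is false at s0.
      At s4: ~[]s is true, []s is false, so ~[]s -> []s is false.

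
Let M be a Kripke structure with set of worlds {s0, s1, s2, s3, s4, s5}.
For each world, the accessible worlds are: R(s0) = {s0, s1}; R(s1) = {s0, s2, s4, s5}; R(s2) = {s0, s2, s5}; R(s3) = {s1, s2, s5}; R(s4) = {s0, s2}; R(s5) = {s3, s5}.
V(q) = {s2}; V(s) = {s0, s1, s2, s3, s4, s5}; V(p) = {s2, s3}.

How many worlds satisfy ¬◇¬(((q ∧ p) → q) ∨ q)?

6

Let φ = ¬◇¬(((q ∧ p) → q) ∨ q). Evaluate φ at each world:
  s0 (successors {s0, s1}): φ is true.
  s1 (successors {s0, s2, s4, s5}): φ is true.
  s2 (successors {s0, s2, s5}): φ is true.
  s3 (successors {s1, s2, s5}): φ is true.
  s4 (successors {s0, s2}): φ is true.
  s5 (successors {s3, s5}): φ is true.
For instance, at s5:
  At s5: ◇¬(((q ∧ p) → q) ∨ q) is false, so ¬◇¬(((q ∧ p) → q) ∨ q) is true.
    At s5: ◇¬(((q ∧ p) → q) ∨ q) requires ¬(((q ∧ p) → q) ∨ q) at some successor in {s3, s5}.
      At s3: ¬(((q ∧ p) → q) ∨ q) is false.
      At s5: ¬(((q ∧ p) → q) ∨ q) is false.
    So ◇¬(((q ∧ p) → q) ∨ q) is false at s5.
Satisfying worlds: {s0, s1, s2, s3, s4, s5}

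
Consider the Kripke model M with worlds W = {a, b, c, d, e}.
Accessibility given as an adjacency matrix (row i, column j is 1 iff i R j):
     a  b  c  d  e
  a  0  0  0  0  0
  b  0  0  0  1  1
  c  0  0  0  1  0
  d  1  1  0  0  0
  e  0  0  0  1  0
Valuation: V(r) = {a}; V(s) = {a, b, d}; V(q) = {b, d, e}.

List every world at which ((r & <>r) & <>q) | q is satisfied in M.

Let φ = ((r & <>r) & <>q) | q. Evaluate φ at each world:
  a (successors ∅): φ is false.
  b (successors {d, e}): φ is true.
  c (successors {d}): φ is false.
  d (successors {a, b}): φ is true.
  e (successors {d}): φ is true.
For instance, at c:
  At c: (r & <>r) & <>q is false, q is false, so ((r & <>r) & <>q) | q is false.
    At c: r & <>r is false, <>q is true, so (r & <>r) & <>q is false.
      At c: r is false, <>r is false, so r & <>r is false.
      At c: <>q requires q at some successor in {d}.
        q holds at d, so <>q is true at c.
Satisfying worlds: {b, d, e}

b, d, e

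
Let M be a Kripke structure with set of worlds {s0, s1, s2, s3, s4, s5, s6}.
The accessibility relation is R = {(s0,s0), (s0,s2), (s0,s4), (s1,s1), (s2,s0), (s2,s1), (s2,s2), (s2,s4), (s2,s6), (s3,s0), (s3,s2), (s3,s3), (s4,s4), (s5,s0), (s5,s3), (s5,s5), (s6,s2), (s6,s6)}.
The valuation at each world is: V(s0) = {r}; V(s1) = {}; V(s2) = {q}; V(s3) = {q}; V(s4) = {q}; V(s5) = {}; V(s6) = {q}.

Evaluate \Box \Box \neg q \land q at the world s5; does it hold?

At s5: \Box \Box \neg q is false, q is false, so \Box \Box \neg q \land q is false.
  At s5: \Box \Box \neg q requires \Box \neg q at every successor {s0, s3, s5}.
    \Box \neg q fails at s0, so \Box \Box \neg q is false at s5.
      At s0: \Box \neg q requires \neg q at every successor {s0, s2, s4}.
        \neg q fails at s2, so \Box \neg q is false at s0.

No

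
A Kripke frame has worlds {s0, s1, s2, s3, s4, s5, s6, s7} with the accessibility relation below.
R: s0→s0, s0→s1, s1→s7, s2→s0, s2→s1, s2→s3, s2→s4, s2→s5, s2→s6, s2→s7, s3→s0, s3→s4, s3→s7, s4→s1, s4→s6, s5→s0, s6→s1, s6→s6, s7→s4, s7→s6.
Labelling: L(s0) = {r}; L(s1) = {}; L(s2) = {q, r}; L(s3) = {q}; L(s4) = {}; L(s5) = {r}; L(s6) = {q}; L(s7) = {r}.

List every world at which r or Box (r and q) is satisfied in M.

Recall that Box ψ holds at a world iff ψ holds at every accessible world, and Dia ψ holds iff ψ holds at some accessible world.
Let φ = r or Box (r and q). Evaluate φ at each world:
  s0 (successors {s0, s1}): φ is true.
  s1 (successors {s7}): φ is false.
  s2 (successors {s0, s1, s3, s4, s5, s6, s7}): φ is true.
  s3 (successors {s0, s4, s7}): φ is false.
  s4 (successors {s1, s6}): φ is false.
  s5 (successors {s0}): φ is true.
  s6 (successors {s1, s6}): φ is false.
  s7 (successors {s4, s6}): φ is true.
For instance, at s3:
  At s3: r is false, Box (r and q) is false, so r or Box (r and q) is false.
    At s3: Box (r and q) requires r and q at every successor {s0, s4, s7}.
      r and q fails at s0, so Box (r and q) is false at s3.
Satisfying worlds: {s0, s2, s5, s7}

s0, s2, s5, s7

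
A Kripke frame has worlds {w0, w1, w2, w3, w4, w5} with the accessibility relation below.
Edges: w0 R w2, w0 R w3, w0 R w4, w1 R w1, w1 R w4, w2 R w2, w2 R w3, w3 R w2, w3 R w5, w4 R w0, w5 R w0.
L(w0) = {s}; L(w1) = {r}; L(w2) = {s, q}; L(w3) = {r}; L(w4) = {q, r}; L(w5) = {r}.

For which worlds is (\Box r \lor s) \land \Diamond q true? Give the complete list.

w0, w1, w2

Let φ = (\Box r \lor s) \land \Diamond q. Evaluate φ at each world:
  w0 (successors {w2, w3, w4}): φ is true.
  w1 (successors {w1, w4}): φ is true.
  w2 (successors {w2, w3}): φ is true.
  w3 (successors {w2, w5}): φ is false.
  w4 (successors {w0}): φ is false.
  w5 (successors {w0}): φ is false.
For instance, at w5:
  At w5: \Box r \lor s is false, \Diamond q is false, so (\Box r \lor s) \land \Diamond q is false.
    At w5: \Box r is false, s is false, so \Box r \lor s is false.
      At w5: \Box r requires r at every successor {w0}.
        r fails at w0, so \Box r is false at w5.
    At w5: \Diamond q requires q at some successor in {w0}.
      At w0: q is false.
    So \Diamond q is false at w5.
Satisfying worlds: {w0, w1, w2}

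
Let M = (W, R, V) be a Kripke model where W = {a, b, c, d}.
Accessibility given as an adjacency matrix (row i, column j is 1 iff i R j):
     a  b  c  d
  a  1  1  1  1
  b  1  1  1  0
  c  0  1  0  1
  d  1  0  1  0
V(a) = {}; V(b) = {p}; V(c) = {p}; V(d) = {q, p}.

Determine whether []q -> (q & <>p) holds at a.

Yes

At a: []q is false, q & <>p is false, so []q -> (q & <>p) is true.
  At a: []q requires q at every successor {a, b, c, d}.
    q fails at a, so []q is false at a.
  At a: q is false, <>p is true, so q & <>p is false.
    At a: <>p requires p at some successor in {a, b, c, d}.
      p holds at b, so <>p is true at a.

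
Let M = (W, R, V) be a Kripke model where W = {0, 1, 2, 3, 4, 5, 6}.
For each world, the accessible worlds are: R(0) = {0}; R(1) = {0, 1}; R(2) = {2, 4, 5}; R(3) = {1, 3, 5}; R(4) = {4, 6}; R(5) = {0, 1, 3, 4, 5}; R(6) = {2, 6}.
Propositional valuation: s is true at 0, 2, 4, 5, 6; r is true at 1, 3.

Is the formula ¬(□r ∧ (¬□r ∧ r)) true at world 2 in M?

Recall that □ψ holds at a world iff ψ holds at every accessible world, and ◇ψ holds iff ψ holds at some accessible world.
At 2: □r ∧ (¬□r ∧ r) is false, so ¬(□r ∧ (¬□r ∧ r)) is true.
  At 2: □r is false, ¬□r ∧ r is false, so □r ∧ (¬□r ∧ r) is false.
    At 2: □r requires r at every successor {2, 4, 5}.
      r fails at 2, so □r is false at 2.
    At 2: ¬□r is true, r is false, so ¬□r ∧ r is false.
      At 2: □r is false, so ¬□r is true.

Yes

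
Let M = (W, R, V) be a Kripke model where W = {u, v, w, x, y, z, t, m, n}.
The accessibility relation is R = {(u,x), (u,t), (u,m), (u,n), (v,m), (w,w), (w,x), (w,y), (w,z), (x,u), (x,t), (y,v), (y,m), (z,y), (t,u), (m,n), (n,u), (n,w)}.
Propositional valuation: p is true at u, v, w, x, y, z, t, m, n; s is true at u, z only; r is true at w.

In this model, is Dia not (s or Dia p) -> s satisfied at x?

Yes

Recall that Dia ψ holds at a world iff ψ holds at some accessible world.
At x: Dia not (s or Dia p) is false, s is false, so Dia not (s or Dia p) -> s is true.
  At x: Dia not (s or Dia p) requires not (s or Dia p) at some successor in {u, t}.
    At u: not (s or Dia p) is false.
    At t: not (s or Dia p) is false.
  So Dia not (s or Dia p) is false at x.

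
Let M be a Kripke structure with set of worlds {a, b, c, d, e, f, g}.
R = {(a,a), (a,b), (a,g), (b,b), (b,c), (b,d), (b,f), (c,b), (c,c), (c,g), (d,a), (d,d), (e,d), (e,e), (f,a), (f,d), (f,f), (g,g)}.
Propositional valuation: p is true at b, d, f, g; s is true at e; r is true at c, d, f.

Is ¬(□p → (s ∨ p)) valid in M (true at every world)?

Let φ = ¬(□p → (s ∨ p)). Evaluate φ at each world:
  a (successors {a, b, g}): φ is false.
  b (successors {b, c, d, f}): φ is false.
  c (successors {b, c, g}): φ is false.
  d (successors {a, d}): φ is false.
  e (successors {d, e}): φ is false.
  f (successors {a, d, f}): φ is false.
  g (successors {g}): φ is false.
Detail at a (counterexample):
  At a: □p → (s ∨ p) is true, so ¬(□p → (s ∨ p)) is false.
    At a: □p is false, s ∨ p is false, so □p → (s ∨ p) is true.
      At a: □p requires p at every successor {a, b, g}.
        p fails at a, so □p is false at a.

No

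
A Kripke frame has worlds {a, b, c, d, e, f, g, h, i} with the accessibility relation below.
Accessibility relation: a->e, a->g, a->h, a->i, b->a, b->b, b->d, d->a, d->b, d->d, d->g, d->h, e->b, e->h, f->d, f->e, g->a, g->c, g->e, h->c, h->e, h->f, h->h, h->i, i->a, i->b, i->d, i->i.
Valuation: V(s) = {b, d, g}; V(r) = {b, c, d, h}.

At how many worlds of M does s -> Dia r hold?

9

Let φ = s -> Dia r. Evaluate φ at each world:
  a (successors {e, g, h, i}): φ is true.
  b (successors {a, b, d}): φ is true.
  c (successors ∅): φ is true.
  d (successors {a, b, d, g, h}): φ is true.
  e (successors {b, h}): φ is true.
  f (successors {d, e}): φ is true.
  g (successors {a, c, e}): φ is true.
  h (successors {c, e, f, h, i}): φ is true.
  i (successors {a, b, d, i}): φ is true.
For instance, at d:
  At d: s is true, Dia r is true, so s -> Dia r is true.
    At d: Dia r requires r at some successor in {a, b, d, g, h}.
      r holds at b, so Dia r is true at d.
Satisfying worlds: {a, b, c, d, e, f, g, h, i}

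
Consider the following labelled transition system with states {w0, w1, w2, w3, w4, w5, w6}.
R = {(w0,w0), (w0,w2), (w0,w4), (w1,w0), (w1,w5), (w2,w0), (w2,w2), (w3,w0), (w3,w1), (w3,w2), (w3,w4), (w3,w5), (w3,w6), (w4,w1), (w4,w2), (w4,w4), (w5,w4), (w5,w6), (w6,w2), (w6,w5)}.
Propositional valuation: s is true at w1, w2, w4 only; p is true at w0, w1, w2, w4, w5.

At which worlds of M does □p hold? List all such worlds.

w0, w1, w2, w4, w6

Recall that □ψ holds at a world iff ψ holds at every accessible world, and ◇ψ holds iff ψ holds at some accessible world.
Let φ = □p. Evaluate φ at each world:
  w0 (successors {w0, w2, w4}): φ is true.
  w1 (successors {w0, w5}): φ is true.
  w2 (successors {w0, w2}): φ is true.
  w3 (successors {w0, w1, w2, w4, w5, w6}): φ is false.
  w4 (successors {w1, w2, w4}): φ is true.
  w5 (successors {w4, w6}): φ is false.
  w6 (successors {w2, w5}): φ is true.
For instance, at w6:
  At w6: □p requires p at every successor {w2, w5}.
    At w2: p is true.
    At w5: p is true.
  So □p is true at w6.
Satisfying worlds: {w0, w1, w2, w4, w6}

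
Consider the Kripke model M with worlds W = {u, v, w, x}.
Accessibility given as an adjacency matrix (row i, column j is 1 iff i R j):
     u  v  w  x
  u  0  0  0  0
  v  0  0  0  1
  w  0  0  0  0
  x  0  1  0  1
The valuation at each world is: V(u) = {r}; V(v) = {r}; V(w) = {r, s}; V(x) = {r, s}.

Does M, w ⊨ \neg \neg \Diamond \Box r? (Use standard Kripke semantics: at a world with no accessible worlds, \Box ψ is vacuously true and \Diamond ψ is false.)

At w: \neg \Diamond \Box r is true, so \neg \neg \Diamond \Box r is false.
  At w: \Diamond \Box r is false, so \neg \Diamond \Box r is true.
    At w: no accessible worlds, so \Diamond \Box r is false.

No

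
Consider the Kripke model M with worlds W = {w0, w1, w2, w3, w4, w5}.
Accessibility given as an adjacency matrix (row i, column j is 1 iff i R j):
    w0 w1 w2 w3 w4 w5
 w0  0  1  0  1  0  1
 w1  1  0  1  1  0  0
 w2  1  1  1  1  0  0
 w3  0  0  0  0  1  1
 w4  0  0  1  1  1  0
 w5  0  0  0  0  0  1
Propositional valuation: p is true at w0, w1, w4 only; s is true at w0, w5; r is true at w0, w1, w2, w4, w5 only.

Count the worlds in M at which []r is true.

2

Let φ = []r. Evaluate φ at each world:
  w0 (successors {w1, w3, w5}): φ is false.
  w1 (successors {w0, w2, w3}): φ is false.
  w2 (successors {w0, w1, w2, w3}): φ is false.
  w3 (successors {w4, w5}): φ is true.
  w4 (successors {w2, w3, w4}): φ is false.
  w5 (successors {w5}): φ is true.
For instance, at w4:
  At w4: []r requires r at every successor {w2, w3, w4}.
    r fails at w3, so []r is false at w4.
Satisfying worlds: {w3, w5}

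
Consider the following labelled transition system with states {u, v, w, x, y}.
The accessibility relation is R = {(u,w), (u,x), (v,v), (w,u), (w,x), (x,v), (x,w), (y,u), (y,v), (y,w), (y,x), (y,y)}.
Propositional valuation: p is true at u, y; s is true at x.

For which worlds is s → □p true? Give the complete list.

u, v, w, y

Recall that □ψ holds at a world iff ψ holds at every accessible world, and ◇ψ holds iff ψ holds at some accessible world.
Let φ = s → □p. Evaluate φ at each world:
  u (successors {w, x}): φ is true.
  v (successors {v}): φ is true.
  w (successors {u, x}): φ is true.
  x (successors {v, w}): φ is false.
  y (successors {u, v, w, x, y}): φ is true.
For instance, at x:
  At x: s is true, □p is false, so s → □p is false.
    At x: □p requires p at every successor {v, w}.
      p fails at v, so □p is false at x.
Satisfying worlds: {u, v, w, y}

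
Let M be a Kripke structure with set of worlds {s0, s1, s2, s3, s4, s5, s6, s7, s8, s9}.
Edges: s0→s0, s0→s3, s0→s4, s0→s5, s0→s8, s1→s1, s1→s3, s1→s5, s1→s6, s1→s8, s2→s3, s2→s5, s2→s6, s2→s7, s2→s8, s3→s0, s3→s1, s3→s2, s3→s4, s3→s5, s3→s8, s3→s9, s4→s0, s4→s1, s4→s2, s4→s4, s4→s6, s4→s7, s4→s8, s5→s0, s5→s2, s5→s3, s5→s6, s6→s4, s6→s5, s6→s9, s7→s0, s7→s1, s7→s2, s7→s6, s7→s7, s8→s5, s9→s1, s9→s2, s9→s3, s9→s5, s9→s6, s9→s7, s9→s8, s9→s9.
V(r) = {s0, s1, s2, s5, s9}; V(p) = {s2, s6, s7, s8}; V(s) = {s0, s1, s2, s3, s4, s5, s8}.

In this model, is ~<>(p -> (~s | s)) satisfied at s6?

At s6: <>(p -> (~s | s)) is true, so ~<>(p -> (~s | s)) is false.
  At s6: <>(p -> (~s | s)) requires p -> (~s | s) at some successor in {s4, s5, s9}.
    p -> (~s | s) holds at s4, so <>(p -> (~s | s)) is true at s6.

No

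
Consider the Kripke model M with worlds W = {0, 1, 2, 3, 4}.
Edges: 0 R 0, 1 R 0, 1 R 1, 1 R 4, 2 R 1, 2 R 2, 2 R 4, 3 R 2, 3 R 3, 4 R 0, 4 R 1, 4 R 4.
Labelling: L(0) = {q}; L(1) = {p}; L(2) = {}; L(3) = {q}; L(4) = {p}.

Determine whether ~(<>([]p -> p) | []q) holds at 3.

At 3: <>([]p -> p) | []q is true, so ~(<>([]p -> p) | []q) is false.
  At 3: <>([]p -> p) is true, []q is false, so <>([]p -> p) | []q is true.
    At 3: <>([]p -> p) requires []p -> p at some successor in {2, 3}.
      []p -> p holds at 2, so <>([]p -> p) is true at 3.
    At 3: []q requires q at every successor {2, 3}.
      q fails at 2, so []q is false at 3.

No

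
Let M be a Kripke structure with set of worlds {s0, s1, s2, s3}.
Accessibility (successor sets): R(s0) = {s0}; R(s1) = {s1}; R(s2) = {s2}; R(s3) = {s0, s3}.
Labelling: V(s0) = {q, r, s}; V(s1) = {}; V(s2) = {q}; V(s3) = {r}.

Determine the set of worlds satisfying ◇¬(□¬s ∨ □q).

s3

Recall that □ψ holds at a world iff ψ holds at every accessible world, and ◇ψ holds iff ψ holds at some accessible world.
Let φ = ◇¬(□¬s ∨ □q). Evaluate φ at each world:
  s0 (successors {s0}): φ is false.
  s1 (successors {s1}): φ is false.
  s2 (successors {s2}): φ is false.
  s3 (successors {s0, s3}): φ is true.
For instance, at s1:
  At s1: ◇¬(□¬s ∨ □q) requires ¬(□¬s ∨ □q) at some successor in {s1}.
    At s1: ¬(□¬s ∨ □q) is false.
  So ◇¬(□¬s ∨ □q) is false at s1.
Satisfying worlds: {s3}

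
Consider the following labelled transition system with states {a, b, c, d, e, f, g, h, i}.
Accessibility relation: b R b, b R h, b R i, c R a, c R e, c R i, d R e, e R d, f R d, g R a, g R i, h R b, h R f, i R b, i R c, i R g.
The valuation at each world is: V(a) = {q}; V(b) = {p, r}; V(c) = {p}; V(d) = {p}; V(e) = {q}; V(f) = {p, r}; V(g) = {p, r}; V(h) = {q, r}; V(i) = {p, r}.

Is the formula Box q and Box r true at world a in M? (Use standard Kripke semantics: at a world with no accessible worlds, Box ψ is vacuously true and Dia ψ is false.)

Yes

At a: Box q is true, Box r is true, so Box q and Box r is true.
  At a: no accessible worlds, so Box q holds vacuously.
  At a: no accessible worlds, so Box r holds vacuously.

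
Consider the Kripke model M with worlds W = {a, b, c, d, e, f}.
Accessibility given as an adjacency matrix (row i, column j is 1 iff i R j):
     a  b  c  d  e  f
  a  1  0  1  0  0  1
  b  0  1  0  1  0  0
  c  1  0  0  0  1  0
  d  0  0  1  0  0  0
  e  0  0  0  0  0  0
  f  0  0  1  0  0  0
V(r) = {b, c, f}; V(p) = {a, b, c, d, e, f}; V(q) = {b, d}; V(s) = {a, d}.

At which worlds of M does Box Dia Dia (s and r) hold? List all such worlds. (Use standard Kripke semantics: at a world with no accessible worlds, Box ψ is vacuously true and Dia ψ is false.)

Let φ = Box Dia Dia (s and r). Evaluate φ at each world:
  a (successors {a, c, f}): φ is false.
  b (successors {b, d}): φ is false.
  c (successors {a, e}): φ is false.
  d (successors {c}): φ is false.
  e (successors ∅): φ is true.
  f (successors {c}): φ is false.
For instance, at a:
  At a: Box Dia Dia (s and r) requires Dia Dia (s and r) at every successor {a, c, f}.
    Dia Dia (s and r) fails at a, so Box Dia Dia (s and r) is false at a.
      At a: Dia Dia (s and r) requires Dia (s and r) at some successor in {a, c, f}.
        At a: Dia (s and r) is false.
        At c: Dia (s and r) is false.
        At f: Dia (s and r) is false.
      So Dia Dia (s and r) is false at a.
Satisfying worlds: {e}

e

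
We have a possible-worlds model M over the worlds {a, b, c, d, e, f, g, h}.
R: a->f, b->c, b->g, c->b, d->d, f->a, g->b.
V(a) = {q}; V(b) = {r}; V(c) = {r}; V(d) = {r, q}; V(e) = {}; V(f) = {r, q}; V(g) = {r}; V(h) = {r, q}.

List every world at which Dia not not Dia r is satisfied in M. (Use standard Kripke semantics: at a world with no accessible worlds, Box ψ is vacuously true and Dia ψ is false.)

b, c, d, f, g

Let φ = Dia not not Dia r. Evaluate φ at each world:
  a (successors {f}): φ is false.
  b (successors {c, g}): φ is true.
  c (successors {b}): φ is true.
  d (successors {d}): φ is true.
  e (successors ∅): φ is false.
  f (successors {a}): φ is true.
  g (successors {b}): φ is true.
  h (successors ∅): φ is false.
For instance, at a:
  At a: Dia not not Dia r requires not not Dia r at some successor in {f}.
    At f: not not Dia r is false.
  So Dia not not Dia r is false at a.
Satisfying worlds: {b, c, d, f, g}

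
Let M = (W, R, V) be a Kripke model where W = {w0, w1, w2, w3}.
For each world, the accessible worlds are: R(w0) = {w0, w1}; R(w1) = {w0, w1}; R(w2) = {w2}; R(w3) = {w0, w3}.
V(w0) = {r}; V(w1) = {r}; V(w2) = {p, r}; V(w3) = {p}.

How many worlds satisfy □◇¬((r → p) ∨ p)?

3

Recall that □ψ holds at a world iff ψ holds at every accessible world, and ◇ψ holds iff ψ holds at some accessible world.
Let φ = □◇¬((r → p) ∨ p). Evaluate φ at each world:
  w0 (successors {w0, w1}): φ is true.
  w1 (successors {w0, w1}): φ is true.
  w2 (successors {w2}): φ is false.
  w3 (successors {w0, w3}): φ is true.
For instance, at w0:
  At w0: □◇¬((r → p) ∨ p) requires ◇¬((r → p) ∨ p) at every successor {w0, w1}.
      At w0: ◇¬((r → p) ∨ p) requires ¬((r → p) ∨ p) at some successor in {w0, w1}.
        ¬((r → p) ∨ p) holds at w0, so ◇¬((r → p) ∨ p) is true at w0.
      At w1: ◇¬((r → p) ∨ p) requires ¬((r → p) ∨ p) at some successor in {w0, w1}.
        ¬((r → p) ∨ p) holds at w0, so ◇¬((r → p) ∨ p) is true at w1.
  So □◇¬((r → p) ∨ p) is true at w0.
Satisfying worlds: {w0, w1, w3}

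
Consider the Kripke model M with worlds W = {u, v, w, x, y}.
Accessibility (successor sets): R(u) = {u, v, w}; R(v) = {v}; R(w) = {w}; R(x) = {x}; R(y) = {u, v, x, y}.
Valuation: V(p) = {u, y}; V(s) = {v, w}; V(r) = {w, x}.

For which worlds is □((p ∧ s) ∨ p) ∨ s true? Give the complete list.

v, w

Recall that □ψ holds at a world iff ψ holds at every accessible world, and ◇ψ holds iff ψ holds at some accessible world.
Let φ = □((p ∧ s) ∨ p) ∨ s. Evaluate φ at each world:
  u (successors {u, v, w}): φ is false.
  v (successors {v}): φ is true.
  w (successors {w}): φ is true.
  x (successors {x}): φ is false.
  y (successors {u, v, x, y}): φ is false.
For instance, at w:
  At w: □((p ∧ s) ∨ p) is false, s is true, so □((p ∧ s) ∨ p) ∨ s is true.
    At w: □((p ∧ s) ∨ p) requires (p ∧ s) ∨ p at every successor {w}.
      (p ∧ s) ∨ p fails at w, so □((p ∧ s) ∨ p) is false at w.
Satisfying worlds: {v, w}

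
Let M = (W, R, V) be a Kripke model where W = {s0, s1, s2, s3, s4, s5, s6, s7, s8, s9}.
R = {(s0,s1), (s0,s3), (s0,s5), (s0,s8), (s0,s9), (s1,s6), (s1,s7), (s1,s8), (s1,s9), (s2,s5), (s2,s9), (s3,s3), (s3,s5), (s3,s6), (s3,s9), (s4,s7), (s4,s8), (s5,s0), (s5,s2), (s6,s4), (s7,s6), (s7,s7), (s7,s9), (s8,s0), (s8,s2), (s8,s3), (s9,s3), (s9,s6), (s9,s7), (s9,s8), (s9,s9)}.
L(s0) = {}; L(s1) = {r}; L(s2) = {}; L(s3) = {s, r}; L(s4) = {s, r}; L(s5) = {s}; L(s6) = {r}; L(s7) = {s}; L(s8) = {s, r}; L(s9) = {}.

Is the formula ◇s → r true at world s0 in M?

No

At s0: ◇s is true, r is false, so ◇s → r is false.
  At s0: ◇s requires s at some successor in {s1, s3, s5, s8, s9}.
    s holds at s3, so ◇s is true at s0.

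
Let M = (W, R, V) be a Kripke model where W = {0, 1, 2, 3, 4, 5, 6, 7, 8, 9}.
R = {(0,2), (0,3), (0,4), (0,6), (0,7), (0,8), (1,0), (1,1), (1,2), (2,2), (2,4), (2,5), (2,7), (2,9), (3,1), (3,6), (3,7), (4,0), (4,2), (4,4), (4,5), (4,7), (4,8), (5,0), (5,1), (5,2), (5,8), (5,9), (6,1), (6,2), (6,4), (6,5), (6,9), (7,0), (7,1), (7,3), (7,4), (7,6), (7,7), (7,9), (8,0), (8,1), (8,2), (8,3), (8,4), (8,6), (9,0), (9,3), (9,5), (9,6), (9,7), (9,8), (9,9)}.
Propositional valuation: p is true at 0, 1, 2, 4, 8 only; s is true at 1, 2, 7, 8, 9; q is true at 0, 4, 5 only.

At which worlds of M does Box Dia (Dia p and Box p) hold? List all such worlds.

Let φ = Box Dia (Dia p and Box p). Evaluate φ at each world:
  0 (successors {2, 3, 4, 6, 7, 8}): φ is false.
  1 (successors {0, 1, 2}): φ is false.
  2 (successors {2, 4, 5, 7, 9}): φ is false.
  3 (successors {1, 6, 7}): φ is true.
  4 (successors {0, 2, 4, 5, 7, 8}): φ is false.
  5 (successors {0, 1, 2, 8, 9}): φ is false.
  6 (successors {1, 2, 4, 5, 9}): φ is false.
  7 (successors {0, 1, 3, 4, 6, 7, 9}): φ is false.
  8 (successors {0, 1, 2, 3, 4, 6}): φ is false.
  9 (successors {0, 3, 5, 6, 7, 8, 9}): φ is false.
For instance, at 1:
  At 1: Box Dia (Dia p and Box p) requires Dia (Dia p and Box p) at every successor {0, 1, 2}.
    Dia (Dia p and Box p) fails at 0, so Box Dia (Dia p and Box p) is false at 1.
      At 0: Dia (Dia p and Box p) requires Dia p and Box p at some successor in {2, 3, 4, 6, 7, 8}.
        At 2: Dia p and Box p is false.
        At 3: Dia p and Box p is false.
        At 4: Dia p and Box p is false.
        At 6: Dia p and Box p is false.
        At 7: Dia p and Box p is false.
        At 8: Dia p and Box p is false.
      So Dia (Dia p and Box p) is false at 0.
Satisfying worlds: {3}

3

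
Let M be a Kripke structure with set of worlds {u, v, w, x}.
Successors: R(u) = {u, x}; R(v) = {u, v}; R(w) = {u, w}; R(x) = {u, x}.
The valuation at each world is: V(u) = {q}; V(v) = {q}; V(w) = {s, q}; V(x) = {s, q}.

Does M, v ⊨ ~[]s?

At v: []s is false, so ~[]s is true.
  At v: []s requires s at every successor {u, v}.
    s fails at u, so []s is false at v.

Yes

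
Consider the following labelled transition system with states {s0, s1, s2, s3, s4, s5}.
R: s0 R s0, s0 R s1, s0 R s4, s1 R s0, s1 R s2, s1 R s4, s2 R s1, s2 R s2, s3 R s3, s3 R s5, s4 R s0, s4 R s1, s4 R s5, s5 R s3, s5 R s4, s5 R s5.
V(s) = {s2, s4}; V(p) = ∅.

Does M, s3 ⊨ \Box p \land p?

Recall that \Box ψ holds at a world iff ψ holds at every accessible world, and \Diamond ψ holds iff ψ holds at some accessible world.
At s3: \Box p is false, p is false, so \Box p \land p is false.
  At s3: \Box p requires p at every successor {s3, s5}.
    p fails at s3, so \Box p is false at s3.

No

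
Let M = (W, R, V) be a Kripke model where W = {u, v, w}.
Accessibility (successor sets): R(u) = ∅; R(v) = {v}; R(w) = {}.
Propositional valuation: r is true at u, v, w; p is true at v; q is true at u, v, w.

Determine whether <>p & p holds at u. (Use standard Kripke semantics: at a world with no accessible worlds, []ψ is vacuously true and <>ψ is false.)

No

Recall that <>ψ holds at a world iff ψ holds at some accessible world.
At u: <>p is false, p is false, so <>p & p is false.
  At u: no accessible worlds, so <>p is false.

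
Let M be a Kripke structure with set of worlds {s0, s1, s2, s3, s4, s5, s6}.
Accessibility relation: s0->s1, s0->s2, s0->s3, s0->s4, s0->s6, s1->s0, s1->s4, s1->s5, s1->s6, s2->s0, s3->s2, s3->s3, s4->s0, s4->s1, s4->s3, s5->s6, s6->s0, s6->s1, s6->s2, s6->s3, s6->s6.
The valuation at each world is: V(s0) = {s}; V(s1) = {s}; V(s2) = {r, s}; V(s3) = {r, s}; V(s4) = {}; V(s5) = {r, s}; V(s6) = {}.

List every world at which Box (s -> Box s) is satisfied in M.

Recall that Box ψ holds at a world iff ψ holds at every accessible world, and Dia ψ holds iff ψ holds at some accessible world.
Let φ = Box (s -> Box s). Evaluate φ at each world:
  s0 (successors {s1, s2, s3, s4, s6}): φ is false.
  s1 (successors {s0, s4, s5, s6}): φ is false.
  s2 (successors {s0}): φ is false.
  s3 (successors {s2, s3}): φ is true.
  s4 (successors {s0, s1, s3}): φ is false.
  s5 (successors {s6}): φ is true.
  s6 (successors {s0, s1, s2, s3, s6}): φ is false.
For instance, at s5:
  At s5: Box (s -> Box s) requires s -> Box s at every successor {s6}.
      At s6: s is false, Box s is false, so s -> Box s is true.
  So Box (s -> Box s) is true at s5.
Satisfying worlds: {s3, s5}

s3, s5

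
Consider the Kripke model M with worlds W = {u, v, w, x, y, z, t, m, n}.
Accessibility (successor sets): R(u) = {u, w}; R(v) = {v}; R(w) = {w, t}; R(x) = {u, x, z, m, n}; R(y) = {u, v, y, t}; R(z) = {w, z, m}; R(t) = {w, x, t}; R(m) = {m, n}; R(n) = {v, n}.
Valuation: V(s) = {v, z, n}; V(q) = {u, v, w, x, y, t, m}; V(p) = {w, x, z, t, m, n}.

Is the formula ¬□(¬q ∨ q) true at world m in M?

At m: □(¬q ∨ q) is true, so ¬□(¬q ∨ q) is false.
  At m: □(¬q ∨ q) requires ¬q ∨ q at every successor {m, n}.
    At m: ¬q ∨ q is true.
    At n: ¬q ∨ q is true.
  So □(¬q ∨ q) is true at m.

No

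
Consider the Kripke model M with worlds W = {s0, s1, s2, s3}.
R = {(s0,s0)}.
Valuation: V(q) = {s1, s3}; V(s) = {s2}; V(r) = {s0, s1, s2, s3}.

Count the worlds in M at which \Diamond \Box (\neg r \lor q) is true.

0

Recall that \Box ψ holds at a world iff ψ holds at every accessible world, and \Diamond ψ holds iff ψ holds at some accessible world.
Let φ = \Diamond \Box (\neg r \lor q). Evaluate φ at each world:
  s0 (successors {s0}): φ is false.
  s1 (successors ∅): φ is false.
  s2 (successors ∅): φ is false.
  s3 (successors ∅): φ is false.
For instance, at s0:
  At s0: \Diamond \Box (\neg r \lor q) requires \Box (\neg r \lor q) at some successor in {s0}.
    At s0: \Box (\neg r \lor q) is false.
  So \Diamond \Box (\neg r \lor q) is false at s0.
Satisfying worlds: none.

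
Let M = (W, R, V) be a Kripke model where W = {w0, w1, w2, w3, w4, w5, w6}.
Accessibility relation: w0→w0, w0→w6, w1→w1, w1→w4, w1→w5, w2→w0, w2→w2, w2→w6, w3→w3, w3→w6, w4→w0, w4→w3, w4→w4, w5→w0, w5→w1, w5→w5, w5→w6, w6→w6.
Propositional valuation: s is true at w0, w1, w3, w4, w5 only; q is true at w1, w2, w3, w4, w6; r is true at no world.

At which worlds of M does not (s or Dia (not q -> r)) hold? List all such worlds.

Let φ = not (s or Dia (not q -> r)). Evaluate φ at each world:
  w0 (successors {w0, w6}): φ is false.
  w1 (successors {w1, w4, w5}): φ is false.
  w2 (successors {w0, w2, w6}): φ is false.
  w3 (successors {w3, w6}): φ is false.
  w4 (successors {w0, w3, w4}): φ is false.
  w5 (successors {w0, w1, w5, w6}): φ is false.
  w6 (successors {w6}): φ is false.
For instance, at w0:
  At w0: s or Dia (not q -> r) is true, so not (s or Dia (not q -> r)) is false.
    At w0: s is true, Dia (not q -> r) is true, so s or Dia (not q -> r) is true.
      At w0: Dia (not q -> r) requires not q -> r at some successor in {w0, w6}.
        not q -> r holds at w6, so Dia (not q -> r) is true at w0.
Satisfying worlds: none.

none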